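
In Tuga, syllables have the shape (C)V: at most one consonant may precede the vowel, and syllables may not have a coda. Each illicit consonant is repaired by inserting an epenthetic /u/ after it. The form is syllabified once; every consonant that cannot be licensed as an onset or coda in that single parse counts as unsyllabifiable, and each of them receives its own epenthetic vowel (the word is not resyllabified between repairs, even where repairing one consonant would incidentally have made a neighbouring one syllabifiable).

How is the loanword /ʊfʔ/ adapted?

Under (C)V, the unsyllabifiable consonants are /f/, /ʔ/ (no codas are permitted; onsets are limited to one consonant).
Each unlicensed consonant becomes the onset of a new syllable: /f/ → /fu/, /ʔ/ → /ʔu/.

ʊfuʔu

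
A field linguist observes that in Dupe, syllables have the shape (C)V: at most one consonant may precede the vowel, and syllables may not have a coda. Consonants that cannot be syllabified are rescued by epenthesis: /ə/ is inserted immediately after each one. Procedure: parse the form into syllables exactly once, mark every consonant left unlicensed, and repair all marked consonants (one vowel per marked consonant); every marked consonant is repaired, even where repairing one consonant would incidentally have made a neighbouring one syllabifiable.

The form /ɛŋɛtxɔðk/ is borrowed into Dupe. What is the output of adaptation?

ɛŋɛtəxɔðəkə

Syllabifying with onset maximization leaves /t/, /ð/, /k/ stranded (no codas are permitted; onsets are limited to one consonant).
Each unlicensed consonant becomes the onset of a new syllable: /t/ → /tə/, /ð/ → /ðə/, /k/ → /kə/.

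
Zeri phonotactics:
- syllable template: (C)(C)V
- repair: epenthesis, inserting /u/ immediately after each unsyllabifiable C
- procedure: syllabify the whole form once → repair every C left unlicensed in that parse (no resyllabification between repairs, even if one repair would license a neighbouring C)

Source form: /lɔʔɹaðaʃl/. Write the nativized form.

lɔʔɹaðaʃulu

Syllabifying with onset maximization leaves /ʃ/, /l/ stranded (no codas are permitted; onsets may contain at most 2 consonants).
Each unlicensed consonant becomes the onset of a new syllable: /ʃ/ → /ʃu/, /l/ → /lu/.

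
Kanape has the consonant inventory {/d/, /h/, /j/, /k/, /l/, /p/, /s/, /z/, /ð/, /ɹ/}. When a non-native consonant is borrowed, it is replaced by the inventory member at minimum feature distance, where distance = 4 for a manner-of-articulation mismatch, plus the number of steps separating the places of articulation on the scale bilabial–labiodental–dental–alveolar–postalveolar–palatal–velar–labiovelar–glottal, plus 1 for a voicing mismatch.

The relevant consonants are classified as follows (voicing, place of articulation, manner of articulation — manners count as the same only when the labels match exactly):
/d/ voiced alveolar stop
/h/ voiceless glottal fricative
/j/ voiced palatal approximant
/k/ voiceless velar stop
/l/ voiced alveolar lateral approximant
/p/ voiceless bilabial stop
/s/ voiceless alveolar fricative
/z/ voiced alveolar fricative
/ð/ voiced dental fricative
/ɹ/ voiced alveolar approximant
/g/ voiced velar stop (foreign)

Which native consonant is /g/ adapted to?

/k/ is closest: same manner (stop), place distance 0 (velar→velar), voicing differs (+1); total 1. Next closest is /d/ at distance 3.

k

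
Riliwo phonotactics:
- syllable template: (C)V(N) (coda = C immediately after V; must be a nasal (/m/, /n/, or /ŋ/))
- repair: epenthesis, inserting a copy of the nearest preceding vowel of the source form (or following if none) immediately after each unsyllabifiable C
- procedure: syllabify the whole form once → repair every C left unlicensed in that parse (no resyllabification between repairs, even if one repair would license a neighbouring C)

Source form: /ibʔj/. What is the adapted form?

ibiʔiji

Under (C)V(N), the unsyllabifiable consonants are /b/, /ʔ/, /j/ (only a nasal (/m/, /n/, or /ŋ/) is licensed in coda position; onsets are limited to one consonant).
Each unlicensed consonant becomes the onset of a new syllable: /b/ → /bi/, /ʔ/ → /ʔi/, /j/ → /ji/.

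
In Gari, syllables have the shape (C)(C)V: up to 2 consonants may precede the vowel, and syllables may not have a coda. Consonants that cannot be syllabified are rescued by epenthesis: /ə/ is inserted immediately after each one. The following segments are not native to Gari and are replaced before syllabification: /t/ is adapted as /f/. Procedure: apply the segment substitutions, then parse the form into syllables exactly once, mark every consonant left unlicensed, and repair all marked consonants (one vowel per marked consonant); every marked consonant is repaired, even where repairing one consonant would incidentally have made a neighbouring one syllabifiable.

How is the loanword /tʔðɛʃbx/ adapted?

fəʔðɛʃəbəxə

Substitution: /t/ → /f/, giving /fʔðɛʃbx/.
Under (C)(C)V, the unsyllabifiable consonants are /f/, /ʃ/, /b/, /x/ (no codas are permitted; onsets may contain at most 2 consonants).
Inserting the epenthetic vowel yields /f/ → /fə/, /ʃ/ → /ʃə/, /b/ → /bə/, /x/ → /xə/.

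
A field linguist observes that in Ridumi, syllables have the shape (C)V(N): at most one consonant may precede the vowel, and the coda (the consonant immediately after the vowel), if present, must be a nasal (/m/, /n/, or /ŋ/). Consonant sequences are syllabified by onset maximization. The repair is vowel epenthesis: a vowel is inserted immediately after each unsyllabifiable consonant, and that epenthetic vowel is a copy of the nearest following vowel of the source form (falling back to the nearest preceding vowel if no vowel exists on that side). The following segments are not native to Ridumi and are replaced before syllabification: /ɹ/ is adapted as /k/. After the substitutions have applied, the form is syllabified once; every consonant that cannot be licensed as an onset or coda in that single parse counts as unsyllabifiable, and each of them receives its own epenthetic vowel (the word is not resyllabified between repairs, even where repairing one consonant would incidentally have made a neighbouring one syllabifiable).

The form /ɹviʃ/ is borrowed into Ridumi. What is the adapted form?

Substitution: /ɹ/ → /k/, giving /kviʃ/.
Syllabifying with onset maximization leaves /k/, /ʃ/ stranded (only a nasal (/m/, /n/, or /ŋ/) is licensed in coda position; onsets are limited to one consonant).
Epenthesis after each stranded consonant: /k/ → /ki/, /ʃ/ → /ʃi/.

kiviʃi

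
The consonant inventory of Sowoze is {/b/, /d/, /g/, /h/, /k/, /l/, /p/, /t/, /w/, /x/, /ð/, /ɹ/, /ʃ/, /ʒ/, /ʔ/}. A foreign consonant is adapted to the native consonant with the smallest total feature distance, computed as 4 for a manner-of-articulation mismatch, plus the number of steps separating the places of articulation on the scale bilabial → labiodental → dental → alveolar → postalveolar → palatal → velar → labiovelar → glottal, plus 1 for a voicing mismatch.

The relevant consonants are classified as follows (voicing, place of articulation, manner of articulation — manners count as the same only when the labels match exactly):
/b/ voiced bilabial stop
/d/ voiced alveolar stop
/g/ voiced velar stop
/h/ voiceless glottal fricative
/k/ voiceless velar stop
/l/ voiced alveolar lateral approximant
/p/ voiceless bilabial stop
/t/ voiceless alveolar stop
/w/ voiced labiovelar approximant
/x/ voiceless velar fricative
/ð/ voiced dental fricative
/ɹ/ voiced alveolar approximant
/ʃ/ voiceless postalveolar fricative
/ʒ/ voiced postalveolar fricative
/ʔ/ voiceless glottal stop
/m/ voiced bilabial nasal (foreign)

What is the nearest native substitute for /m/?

b

/b/ is closest: manner differs (nasal→stop, +4), place distance 0 (bilabial→bilabial), same voicing; total 4. Next closest is /p/ at distance 5.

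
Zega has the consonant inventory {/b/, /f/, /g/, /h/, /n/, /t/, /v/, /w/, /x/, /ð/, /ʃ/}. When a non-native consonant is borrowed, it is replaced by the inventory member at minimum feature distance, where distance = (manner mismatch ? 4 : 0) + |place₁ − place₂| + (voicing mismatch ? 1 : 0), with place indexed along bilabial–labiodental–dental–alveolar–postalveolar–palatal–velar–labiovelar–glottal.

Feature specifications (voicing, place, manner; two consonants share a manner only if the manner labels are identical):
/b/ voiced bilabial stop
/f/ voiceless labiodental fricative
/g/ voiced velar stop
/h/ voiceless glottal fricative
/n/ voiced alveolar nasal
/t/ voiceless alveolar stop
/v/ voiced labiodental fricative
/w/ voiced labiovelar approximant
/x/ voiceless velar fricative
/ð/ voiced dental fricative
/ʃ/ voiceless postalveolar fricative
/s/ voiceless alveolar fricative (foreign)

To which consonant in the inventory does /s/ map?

ʃ

/ʃ/ is closest: same manner (fricative), place distance 1 (alveolar→postalveolar), same voicing; total 1. Next closest is /f/ at distance 2.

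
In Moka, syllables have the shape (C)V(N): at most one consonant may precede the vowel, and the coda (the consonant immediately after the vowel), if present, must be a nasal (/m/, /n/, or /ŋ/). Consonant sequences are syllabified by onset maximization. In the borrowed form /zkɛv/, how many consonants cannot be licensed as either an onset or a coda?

2

The consonants /z/, /v/ cannot be parsed into a legal (C)V(N) syllable (only a nasal (/m/, /n/, or /ŋ/) is licensed in coda position; onsets are limited to one consonant).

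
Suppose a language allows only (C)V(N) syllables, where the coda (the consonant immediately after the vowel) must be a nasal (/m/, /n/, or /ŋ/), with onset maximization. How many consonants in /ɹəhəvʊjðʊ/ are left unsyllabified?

Syllabifying with onset maximization leaves /j/ stranded (only a nasal (/m/, /n/, or /ŋ/) is licensed in coda position; onsets are limited to one consonant).

1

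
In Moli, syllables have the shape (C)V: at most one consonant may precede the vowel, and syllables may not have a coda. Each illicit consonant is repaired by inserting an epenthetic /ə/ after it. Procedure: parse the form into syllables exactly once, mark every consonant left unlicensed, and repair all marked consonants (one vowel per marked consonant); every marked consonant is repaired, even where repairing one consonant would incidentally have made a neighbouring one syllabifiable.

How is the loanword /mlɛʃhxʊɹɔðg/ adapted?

məlɛʃəhəxʊɹɔðəgə

The consonants /m/, /ʃ/, /h/, /ð/, /g/ cannot be parsed into a legal (C)V syllable (no codas are permitted; onsets are limited to one consonant).
Each unlicensed consonant becomes the onset of a new syllable: /m/ → /mə/, /ʃ/ → /ʃə/, /h/ → /hə/, /ð/ → /ðə/, /g/ → /gə/.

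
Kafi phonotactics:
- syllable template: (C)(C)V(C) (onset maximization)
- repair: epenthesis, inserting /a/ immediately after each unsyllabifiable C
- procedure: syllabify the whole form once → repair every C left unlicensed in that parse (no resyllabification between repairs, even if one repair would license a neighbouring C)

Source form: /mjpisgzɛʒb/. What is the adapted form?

majpisgzɛʒba

The consonants /m/, /b/ cannot be parsed into a legal (C)(C)V(C) syllable (at most one coda consonant is licensed; onsets may contain at most 2 consonants).
Epenthesis after each stranded consonant: /m/ → /ma/, /b/ → /ba/.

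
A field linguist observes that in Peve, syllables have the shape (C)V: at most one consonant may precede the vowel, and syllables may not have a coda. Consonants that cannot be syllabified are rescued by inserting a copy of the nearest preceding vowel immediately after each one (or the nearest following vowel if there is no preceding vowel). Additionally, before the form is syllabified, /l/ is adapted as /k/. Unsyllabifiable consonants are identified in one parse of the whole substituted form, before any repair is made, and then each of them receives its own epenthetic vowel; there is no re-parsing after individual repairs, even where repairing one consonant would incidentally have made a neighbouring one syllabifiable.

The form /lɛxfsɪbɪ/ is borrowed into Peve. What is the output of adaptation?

kɛxɛfɛsɪbɪ

Substitution: /l/ → /k/, giving /kɛxfsɪbɪ/.
Syllabifying with onset maximization leaves /x/, /f/ stranded (no codas are permitted; onsets are limited to one consonant).
Epenthesis after each stranded consonant: /x/ → /xɛ/, /f/ → /fɛ/.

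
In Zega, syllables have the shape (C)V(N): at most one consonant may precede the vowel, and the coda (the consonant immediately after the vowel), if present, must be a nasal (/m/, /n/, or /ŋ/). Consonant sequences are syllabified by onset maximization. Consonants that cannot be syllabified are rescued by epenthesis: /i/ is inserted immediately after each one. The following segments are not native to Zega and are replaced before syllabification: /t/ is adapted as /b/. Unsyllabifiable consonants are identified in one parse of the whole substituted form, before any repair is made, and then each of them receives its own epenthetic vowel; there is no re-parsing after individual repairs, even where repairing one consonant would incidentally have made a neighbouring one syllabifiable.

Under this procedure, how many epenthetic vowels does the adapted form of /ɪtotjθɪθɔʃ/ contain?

After substitution the input is /ɪbobjθɪθɔʃ/.
The unsyllabifiable consonants are /b/, /j/, /ʃ/; each receives one epenthetic vowel.

3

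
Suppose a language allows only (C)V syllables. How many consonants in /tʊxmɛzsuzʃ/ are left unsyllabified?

The consonants /x/, /z/, /z/, /ʃ/ cannot be parsed into a legal (C)V syllable (no codas are permitted; onsets are limited to one consonant).

4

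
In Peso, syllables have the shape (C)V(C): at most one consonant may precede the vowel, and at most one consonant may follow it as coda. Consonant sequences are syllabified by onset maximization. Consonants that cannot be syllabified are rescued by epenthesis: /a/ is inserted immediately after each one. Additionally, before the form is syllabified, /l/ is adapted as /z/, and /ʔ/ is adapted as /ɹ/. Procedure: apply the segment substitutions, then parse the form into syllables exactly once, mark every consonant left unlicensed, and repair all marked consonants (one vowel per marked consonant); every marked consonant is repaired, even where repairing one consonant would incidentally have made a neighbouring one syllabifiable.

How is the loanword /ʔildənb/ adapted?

ɹizdənba

Substitution: /ʔ/ → /ɹ/, /l/ → /z/, giving /ɹizdənb/.
The consonants /b/ cannot be parsed into a legal (C)V(C) syllable (at most one coda consonant is licensed; onsets are limited to one consonant).
Each unlicensed consonant becomes the onset of a new syllable: /b/ → /ba/.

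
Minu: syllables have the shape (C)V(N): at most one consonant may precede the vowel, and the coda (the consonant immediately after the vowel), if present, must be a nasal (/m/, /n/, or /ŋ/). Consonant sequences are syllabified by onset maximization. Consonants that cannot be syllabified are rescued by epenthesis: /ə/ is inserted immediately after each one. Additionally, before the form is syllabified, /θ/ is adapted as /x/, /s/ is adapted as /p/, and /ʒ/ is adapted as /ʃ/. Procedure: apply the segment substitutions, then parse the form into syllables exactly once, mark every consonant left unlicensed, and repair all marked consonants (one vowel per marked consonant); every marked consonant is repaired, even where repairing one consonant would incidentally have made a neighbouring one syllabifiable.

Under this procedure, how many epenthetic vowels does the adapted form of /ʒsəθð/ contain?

3

After substitution the input is /ʃpəxð/.
The unsyllabifiable consonants are /ʃ/, /x/, /ð/; each receives one epenthetic vowel.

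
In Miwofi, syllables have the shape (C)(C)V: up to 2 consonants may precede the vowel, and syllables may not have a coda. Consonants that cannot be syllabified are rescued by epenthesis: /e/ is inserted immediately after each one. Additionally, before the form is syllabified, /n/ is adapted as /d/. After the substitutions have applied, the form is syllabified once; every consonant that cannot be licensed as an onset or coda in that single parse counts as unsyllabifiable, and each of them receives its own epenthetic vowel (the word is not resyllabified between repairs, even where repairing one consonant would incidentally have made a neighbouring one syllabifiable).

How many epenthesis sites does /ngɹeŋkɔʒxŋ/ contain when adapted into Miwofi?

4

After substitution the input is /dgɹeŋkɔʒxŋ/.
The unsyllabifiable consonants are /d/, /ʒ/, /x/, /ŋ/; each receives one epenthetic vowel.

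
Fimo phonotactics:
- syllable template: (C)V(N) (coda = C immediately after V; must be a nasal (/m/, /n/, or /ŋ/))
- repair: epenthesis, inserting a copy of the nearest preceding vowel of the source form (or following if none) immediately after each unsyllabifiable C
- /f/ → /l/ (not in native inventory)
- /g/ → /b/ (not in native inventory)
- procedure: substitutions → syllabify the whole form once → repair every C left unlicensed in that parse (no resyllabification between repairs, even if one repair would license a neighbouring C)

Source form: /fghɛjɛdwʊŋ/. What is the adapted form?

lɛbɛhɛjɛdɛwʊŋ

Substitution: /f/ → /l/, /g/ → /b/, giving /lbhɛjɛdwʊŋ/.
Under (C)V(N), the unsyllabifiable consonants are /l/, /b/, /d/ (only a nasal (/m/, /n/, or /ŋ/) is licensed in coda position; onsets are limited to one consonant).
Epenthesis after each stranded consonant: /l/ → /lɛ/, /b/ → /bɛ/, /d/ → /dɛ/.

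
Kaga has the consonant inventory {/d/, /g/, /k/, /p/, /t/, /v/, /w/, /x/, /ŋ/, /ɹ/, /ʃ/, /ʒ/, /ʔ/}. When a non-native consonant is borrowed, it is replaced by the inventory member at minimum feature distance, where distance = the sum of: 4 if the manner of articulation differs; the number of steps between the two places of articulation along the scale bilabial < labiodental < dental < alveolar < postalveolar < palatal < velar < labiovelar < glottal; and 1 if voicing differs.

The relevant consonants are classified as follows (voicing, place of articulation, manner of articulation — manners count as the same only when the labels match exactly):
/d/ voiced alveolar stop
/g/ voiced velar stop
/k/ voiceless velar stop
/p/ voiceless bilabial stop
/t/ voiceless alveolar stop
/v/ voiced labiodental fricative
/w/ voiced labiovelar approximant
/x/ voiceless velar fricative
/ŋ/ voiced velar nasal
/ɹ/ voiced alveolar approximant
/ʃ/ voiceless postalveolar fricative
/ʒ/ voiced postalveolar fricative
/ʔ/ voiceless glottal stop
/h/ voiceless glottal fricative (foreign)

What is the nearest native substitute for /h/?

/x/ is closest: same manner (fricative), place distance 2 (glottal→velar), same voicing; total 2. Next closest is /ʃ/ at distance 4.

x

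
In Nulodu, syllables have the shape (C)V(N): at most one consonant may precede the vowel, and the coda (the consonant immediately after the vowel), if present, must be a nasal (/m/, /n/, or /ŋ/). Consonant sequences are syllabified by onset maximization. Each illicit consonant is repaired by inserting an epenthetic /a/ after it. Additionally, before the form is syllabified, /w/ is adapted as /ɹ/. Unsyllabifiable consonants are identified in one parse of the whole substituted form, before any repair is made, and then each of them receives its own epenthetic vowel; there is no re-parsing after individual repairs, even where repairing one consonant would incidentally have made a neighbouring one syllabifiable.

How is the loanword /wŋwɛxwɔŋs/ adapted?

ɹaŋaɹɛxaɹɔŋsa

Substitution: /w/ → /ɹ/, giving /ɹŋɹɛxɹɔŋs/.
Syllabifying with onset maximization leaves /ɹ/, /ŋ/, /x/, /s/ stranded (only a nasal (/m/, /n/, or /ŋ/) is licensed in coda position; onsets are limited to one consonant).
Inserting the epenthetic vowel yields /ɹ/ → /ɹa/, /ŋ/ → /ŋa/, /x/ → /xa/, /s/ → /sa/.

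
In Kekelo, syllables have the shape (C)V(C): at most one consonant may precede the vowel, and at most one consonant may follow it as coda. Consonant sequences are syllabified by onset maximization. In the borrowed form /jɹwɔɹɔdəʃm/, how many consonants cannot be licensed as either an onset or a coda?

3

The consonants /j/, /ɹ/, /m/ cannot be parsed into a legal (C)V(C) syllable (at most one coda consonant is licensed; onsets are limited to one consonant).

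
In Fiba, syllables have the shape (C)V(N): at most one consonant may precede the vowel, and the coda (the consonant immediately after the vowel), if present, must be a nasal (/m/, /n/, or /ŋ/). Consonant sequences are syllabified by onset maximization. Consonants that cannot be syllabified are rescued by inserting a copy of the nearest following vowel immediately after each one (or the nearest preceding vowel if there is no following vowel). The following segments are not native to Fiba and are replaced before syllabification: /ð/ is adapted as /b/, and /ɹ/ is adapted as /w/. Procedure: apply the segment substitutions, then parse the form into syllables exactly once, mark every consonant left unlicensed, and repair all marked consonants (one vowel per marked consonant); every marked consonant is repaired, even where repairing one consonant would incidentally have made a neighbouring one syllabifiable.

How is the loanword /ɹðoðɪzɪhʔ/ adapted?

Substitution: /ɹ/ → /w/, /ð/ → /b/, giving /wbobɪzɪhʔ/.
The consonants /w/, /h/, /ʔ/ cannot be parsed into a legal (C)V(N) syllable (only a nasal (/m/, /n/, or /ŋ/) is licensed in coda position; onsets are limited to one consonant).
Epenthesis after each stranded consonant: /w/ → /wo/, /h/ → /hɪ/, /ʔ/ → /ʔɪ/.

wobobɪzɪhɪʔɪ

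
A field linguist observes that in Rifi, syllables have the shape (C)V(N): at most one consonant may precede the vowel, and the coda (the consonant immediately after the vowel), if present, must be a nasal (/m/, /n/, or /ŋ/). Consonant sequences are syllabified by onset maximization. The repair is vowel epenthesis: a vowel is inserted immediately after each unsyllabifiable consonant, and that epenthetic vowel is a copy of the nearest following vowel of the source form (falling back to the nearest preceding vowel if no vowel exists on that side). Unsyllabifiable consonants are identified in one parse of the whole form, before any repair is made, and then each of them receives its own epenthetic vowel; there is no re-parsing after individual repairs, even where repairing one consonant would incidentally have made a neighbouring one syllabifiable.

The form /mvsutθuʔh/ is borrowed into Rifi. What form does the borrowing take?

Syllabifying with onset maximization leaves /m/, /v/, /t/, /ʔ/, /h/ stranded (only a nasal (/m/, /n/, or /ŋ/) is licensed in coda position; onsets are limited to one consonant).
Each unlicensed consonant becomes the onset of a new syllable: /m/ → /mu/, /v/ → /vu/, /t/ → /tu/, /ʔ/ → /ʔu/, /h/ → /hu/.

muvusutuθuʔuhu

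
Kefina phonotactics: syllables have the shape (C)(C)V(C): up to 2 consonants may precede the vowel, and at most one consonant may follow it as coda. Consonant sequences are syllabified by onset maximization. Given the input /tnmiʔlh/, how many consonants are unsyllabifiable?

The consonants /t/, /l/, /h/ cannot be parsed into a legal (C)(C)V(C) syllable (at most one coda consonant is licensed; onsets may contain at most 2 consonants).

3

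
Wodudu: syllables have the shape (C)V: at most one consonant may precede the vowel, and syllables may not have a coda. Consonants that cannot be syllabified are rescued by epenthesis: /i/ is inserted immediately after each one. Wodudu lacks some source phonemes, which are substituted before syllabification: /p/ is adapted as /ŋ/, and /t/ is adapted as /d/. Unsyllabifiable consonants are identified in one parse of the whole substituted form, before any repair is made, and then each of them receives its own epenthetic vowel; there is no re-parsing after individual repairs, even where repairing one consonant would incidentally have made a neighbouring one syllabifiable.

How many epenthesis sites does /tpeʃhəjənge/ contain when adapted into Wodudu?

3

After substitution the input is /dŋeʃhəjənge/.
The unsyllabifiable consonants are /d/, /ʃ/, /n/; each receives one epenthetic vowel.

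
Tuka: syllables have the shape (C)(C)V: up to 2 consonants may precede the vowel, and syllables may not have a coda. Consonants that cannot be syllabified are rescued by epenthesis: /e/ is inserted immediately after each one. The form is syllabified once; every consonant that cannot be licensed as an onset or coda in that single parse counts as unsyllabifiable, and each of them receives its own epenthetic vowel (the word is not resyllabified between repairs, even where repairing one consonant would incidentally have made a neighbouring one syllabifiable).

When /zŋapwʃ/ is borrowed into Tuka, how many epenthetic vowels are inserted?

The unsyllabifiable consonants are /p/, /w/, /ʃ/; each receives one epenthetic vowel.

3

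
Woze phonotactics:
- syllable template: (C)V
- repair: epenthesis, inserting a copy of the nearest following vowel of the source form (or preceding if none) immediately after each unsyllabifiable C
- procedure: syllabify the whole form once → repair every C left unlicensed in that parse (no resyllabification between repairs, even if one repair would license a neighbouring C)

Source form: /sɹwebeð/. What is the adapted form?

Syllabifying with onset maximization leaves /s/, /ɹ/, /ð/ stranded (no codas are permitted; onsets are limited to one consonant).
Epenthesis after each stranded consonant: /s/ → /se/, /ɹ/ → /ɹe/, /ð/ → /ðe/.

seɹewebeðe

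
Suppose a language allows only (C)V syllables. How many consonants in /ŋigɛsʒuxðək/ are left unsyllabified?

Under (C)V, the unsyllabifiable consonants are /s/, /x/, /k/ (no codas are permitted; onsets are limited to one consonant).

3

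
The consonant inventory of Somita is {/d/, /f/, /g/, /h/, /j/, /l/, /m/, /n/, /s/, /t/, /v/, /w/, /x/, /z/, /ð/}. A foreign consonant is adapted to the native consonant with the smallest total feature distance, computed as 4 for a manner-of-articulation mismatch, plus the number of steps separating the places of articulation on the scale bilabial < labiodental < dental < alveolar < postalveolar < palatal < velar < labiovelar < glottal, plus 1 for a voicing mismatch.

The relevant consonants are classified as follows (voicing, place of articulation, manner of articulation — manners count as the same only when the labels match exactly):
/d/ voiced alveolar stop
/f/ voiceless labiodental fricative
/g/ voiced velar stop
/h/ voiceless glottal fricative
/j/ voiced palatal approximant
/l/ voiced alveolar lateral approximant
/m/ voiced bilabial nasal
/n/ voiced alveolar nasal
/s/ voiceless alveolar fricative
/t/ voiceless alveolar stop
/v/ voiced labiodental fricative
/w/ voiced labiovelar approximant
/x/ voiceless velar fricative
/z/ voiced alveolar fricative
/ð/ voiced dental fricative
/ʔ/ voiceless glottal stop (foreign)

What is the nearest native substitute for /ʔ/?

g

/g/ is closest: same manner (stop), place distance 2 (glottal→velar), voicing differs (+1); total 3. Next closest is /h/ at distance 4.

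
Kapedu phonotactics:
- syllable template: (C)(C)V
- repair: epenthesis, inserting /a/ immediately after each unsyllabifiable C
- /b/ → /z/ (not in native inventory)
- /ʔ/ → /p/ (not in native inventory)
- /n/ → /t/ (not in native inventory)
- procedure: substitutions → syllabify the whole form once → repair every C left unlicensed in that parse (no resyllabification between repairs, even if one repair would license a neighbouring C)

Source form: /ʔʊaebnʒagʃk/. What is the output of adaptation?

pʊaezatʒagaʃaka

Substitution: /ʔ/ → /p/, /b/ → /z/, /n/ → /t/, giving /pʊaeztʒagʃk/.
Syllabifying with onset maximization leaves /z/, /g/, /ʃ/, /k/ stranded (no codas are permitted; onsets may contain at most 2 consonants).
Inserting the epenthetic vowel yields /z/ → /za/, /g/ → /ga/, /ʃ/ → /ʃa/, /k/ → /ka/.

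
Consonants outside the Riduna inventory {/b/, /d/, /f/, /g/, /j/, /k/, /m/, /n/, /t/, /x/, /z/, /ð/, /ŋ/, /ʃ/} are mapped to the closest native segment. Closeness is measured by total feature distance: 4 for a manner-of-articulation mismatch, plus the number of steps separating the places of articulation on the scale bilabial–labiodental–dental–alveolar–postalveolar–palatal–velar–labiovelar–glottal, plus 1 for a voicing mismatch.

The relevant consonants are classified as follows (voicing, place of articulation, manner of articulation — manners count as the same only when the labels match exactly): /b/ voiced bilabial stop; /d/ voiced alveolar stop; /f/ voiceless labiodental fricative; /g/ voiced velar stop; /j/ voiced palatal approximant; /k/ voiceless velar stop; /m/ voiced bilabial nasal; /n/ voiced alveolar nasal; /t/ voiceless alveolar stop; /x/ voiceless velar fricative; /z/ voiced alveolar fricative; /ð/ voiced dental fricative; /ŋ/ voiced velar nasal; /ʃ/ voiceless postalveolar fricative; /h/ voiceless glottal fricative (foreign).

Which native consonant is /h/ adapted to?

x

/x/ is closest: same manner (fricative), place distance 2 (glottal→velar), same voicing; total 2. Next closest is /ʃ/ at distance 4.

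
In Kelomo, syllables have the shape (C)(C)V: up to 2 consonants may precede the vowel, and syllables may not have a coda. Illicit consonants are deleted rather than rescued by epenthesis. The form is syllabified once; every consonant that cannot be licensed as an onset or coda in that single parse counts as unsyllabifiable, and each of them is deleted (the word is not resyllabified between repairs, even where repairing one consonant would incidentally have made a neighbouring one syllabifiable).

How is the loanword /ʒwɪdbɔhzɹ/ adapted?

Under (C)(C)V, the unsyllabifiable consonants are /h/, /z/, /ɹ/ (no codas are permitted; onsets may contain at most 2 consonants).
Deletion applies to /h/, /z/, /ɹ/.

ʒwɪdbɔ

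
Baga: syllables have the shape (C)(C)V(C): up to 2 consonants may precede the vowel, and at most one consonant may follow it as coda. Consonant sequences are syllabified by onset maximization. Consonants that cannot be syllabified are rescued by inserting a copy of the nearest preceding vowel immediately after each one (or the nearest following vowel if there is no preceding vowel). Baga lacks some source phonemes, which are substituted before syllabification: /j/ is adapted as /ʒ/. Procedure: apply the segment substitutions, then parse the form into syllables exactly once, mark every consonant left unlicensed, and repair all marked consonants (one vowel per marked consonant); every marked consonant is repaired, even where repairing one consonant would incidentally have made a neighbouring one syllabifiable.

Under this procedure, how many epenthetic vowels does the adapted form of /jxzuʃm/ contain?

2

After substitution the input is /ʒxzuʃm/.
The unsyllabifiable consonants are /ʒ/, /m/; each receives one epenthetic vowel.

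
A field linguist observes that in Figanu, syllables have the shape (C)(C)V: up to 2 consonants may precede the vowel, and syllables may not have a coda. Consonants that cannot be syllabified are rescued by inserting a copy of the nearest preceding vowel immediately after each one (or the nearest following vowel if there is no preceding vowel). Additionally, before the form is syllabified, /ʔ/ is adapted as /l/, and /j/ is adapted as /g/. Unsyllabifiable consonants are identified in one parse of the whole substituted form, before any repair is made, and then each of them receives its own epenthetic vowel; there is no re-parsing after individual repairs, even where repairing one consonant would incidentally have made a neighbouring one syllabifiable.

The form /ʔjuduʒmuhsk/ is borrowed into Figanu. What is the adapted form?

Substitution: /ʔ/ → /l/, /j/ → /g/, giving /lguduʒmuhsk/.
Syllabifying with onset maximization leaves /h/, /s/, /k/ stranded (no codas are permitted; onsets may contain at most 2 consonants).
Epenthesis after each stranded consonant: /h/ → /hu/, /s/ → /su/, /k/ → /ku/.

lguduʒmuhusuku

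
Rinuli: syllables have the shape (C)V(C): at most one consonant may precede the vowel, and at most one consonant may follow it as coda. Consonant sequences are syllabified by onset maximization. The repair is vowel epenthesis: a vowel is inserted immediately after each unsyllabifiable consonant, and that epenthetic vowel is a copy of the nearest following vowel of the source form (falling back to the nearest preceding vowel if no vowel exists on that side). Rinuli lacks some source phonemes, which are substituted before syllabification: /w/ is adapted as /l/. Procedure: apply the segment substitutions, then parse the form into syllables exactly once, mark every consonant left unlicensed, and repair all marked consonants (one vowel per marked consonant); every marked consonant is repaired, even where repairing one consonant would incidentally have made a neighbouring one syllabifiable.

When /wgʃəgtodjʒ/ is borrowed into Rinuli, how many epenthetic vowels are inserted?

4

After substitution the input is /lgʃəgtodjʒ/.
The unsyllabifiable consonants are /l/, /g/, /j/, /ʒ/; each receives one epenthetic vowel.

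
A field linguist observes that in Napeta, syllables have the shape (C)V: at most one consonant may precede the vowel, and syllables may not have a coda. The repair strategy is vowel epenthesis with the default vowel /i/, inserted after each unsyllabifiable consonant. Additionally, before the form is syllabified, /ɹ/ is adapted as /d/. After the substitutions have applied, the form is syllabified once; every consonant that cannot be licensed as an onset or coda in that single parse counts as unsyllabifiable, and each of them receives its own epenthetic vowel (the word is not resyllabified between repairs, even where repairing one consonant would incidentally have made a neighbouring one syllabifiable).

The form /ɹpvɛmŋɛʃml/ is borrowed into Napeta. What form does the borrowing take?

Substitution: /ɹ/ → /d/, giving /dpvɛmŋɛʃml/.
The consonants /d/, /p/, /m/, /ʃ/, /m/, /l/ cannot be parsed into a legal (C)V syllable (no codas are permitted; onsets are limited to one consonant).
Inserting the epenthetic vowel yields /d/ → /di/, /p/ → /pi/, /m/ → /mi/, /ʃ/ → /ʃi/, /m/ → /mi/, /l/ → /li/.

dipivɛmiŋɛʃimili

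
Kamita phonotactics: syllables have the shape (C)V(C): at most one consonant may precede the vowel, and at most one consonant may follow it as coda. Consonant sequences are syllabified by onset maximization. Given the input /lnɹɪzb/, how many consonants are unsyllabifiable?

3

Syllabifying with onset maximization leaves /l/, /n/, /b/ stranded (at most one coda consonant is licensed; onsets are limited to one consonant).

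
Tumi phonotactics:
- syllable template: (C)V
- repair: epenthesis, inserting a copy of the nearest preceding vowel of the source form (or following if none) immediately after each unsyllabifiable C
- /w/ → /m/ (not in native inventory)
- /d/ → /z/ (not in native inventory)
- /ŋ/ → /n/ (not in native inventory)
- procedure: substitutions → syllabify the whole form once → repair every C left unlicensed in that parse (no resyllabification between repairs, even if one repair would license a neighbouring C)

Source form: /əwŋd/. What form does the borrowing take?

Substitution: /w/ → /m/, /ŋ/ → /n/, /d/ → /z/, giving /əmnz/.
Syllabifying with onset maximization leaves /m/, /n/, /z/ stranded (no codas are permitted; onsets are limited to one consonant).
Inserting the epenthetic vowel yields /m/ → /mə/, /n/ → /nə/, /z/ → /zə/.

əmənəzə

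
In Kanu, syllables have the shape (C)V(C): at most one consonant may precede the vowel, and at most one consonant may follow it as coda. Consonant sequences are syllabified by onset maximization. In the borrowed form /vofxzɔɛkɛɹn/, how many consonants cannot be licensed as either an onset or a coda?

2

Under (C)V(C), the unsyllabifiable consonants are /x/, /n/ (at most one coda consonant is licensed; onsets are limited to one consonant).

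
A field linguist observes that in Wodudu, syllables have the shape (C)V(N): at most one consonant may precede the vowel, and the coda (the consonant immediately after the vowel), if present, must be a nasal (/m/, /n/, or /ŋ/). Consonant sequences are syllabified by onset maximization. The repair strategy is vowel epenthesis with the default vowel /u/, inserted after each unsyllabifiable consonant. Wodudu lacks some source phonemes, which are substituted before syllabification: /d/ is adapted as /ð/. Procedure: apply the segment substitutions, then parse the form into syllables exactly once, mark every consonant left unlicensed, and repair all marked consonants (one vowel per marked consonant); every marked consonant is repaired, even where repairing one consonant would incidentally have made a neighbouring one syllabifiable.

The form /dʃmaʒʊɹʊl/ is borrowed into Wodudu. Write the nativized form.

Substitution: /d/ → /ð/, giving /ðʃmaʒʊɹʊl/.
Syllabifying with onset maximization leaves /ð/, /ʃ/, /l/ stranded (only a nasal (/m/, /n/, or /ŋ/) is licensed in coda position; onsets are limited to one consonant).
Epenthesis after each stranded consonant: /ð/ → /ðu/, /ʃ/ → /ʃu/, /l/ → /lu/.

ðuʃumaʒʊɹʊlu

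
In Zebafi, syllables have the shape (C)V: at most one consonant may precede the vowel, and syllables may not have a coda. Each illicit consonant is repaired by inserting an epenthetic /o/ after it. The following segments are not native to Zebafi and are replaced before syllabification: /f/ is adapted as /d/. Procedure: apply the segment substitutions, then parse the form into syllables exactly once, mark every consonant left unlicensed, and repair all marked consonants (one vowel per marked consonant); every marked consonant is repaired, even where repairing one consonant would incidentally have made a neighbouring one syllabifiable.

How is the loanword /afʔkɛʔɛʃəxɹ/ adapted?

Substitution: /f/ → /d/, giving /adʔkɛʔɛʃəxɹ/.
The consonants /d/, /ʔ/, /x/, /ɹ/ cannot be parsed into a legal (C)V syllable (no codas are permitted; onsets are limited to one consonant).
Inserting the epenthetic vowel yields /d/ → /do/, /ʔ/ → /ʔo/, /x/ → /xo/, /ɹ/ → /ɹo/.

adoʔokɛʔɛʃəxoɹo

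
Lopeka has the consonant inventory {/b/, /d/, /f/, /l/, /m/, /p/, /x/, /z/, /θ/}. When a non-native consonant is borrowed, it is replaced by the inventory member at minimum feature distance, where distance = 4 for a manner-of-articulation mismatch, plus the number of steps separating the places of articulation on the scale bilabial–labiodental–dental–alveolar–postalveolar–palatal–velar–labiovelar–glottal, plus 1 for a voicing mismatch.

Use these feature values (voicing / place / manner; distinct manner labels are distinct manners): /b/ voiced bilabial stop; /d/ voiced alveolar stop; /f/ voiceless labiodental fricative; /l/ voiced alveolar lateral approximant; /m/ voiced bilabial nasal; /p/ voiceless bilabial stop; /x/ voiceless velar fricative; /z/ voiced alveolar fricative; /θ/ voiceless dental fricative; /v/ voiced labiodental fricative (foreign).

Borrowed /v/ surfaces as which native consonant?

/f/ is closest: same manner (fricative), place distance 0 (labiodental→labiodental), voicing differs (+1); total 1. Next closest is /z/ at distance 2.

f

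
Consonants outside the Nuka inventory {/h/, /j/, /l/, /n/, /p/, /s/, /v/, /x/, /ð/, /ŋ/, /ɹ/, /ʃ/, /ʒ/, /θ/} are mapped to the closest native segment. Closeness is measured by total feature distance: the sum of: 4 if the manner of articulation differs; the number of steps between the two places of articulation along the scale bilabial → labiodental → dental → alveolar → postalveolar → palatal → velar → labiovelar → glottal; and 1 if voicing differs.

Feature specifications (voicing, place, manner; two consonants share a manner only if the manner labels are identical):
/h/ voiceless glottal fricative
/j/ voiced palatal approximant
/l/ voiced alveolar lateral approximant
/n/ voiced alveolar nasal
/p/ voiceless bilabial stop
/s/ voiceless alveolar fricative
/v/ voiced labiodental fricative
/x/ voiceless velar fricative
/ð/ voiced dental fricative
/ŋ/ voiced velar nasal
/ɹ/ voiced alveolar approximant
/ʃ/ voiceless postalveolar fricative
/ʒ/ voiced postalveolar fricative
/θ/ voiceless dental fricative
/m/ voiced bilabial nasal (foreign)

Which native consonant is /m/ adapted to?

n

/n/ is closest: same manner (nasal), place distance 3 (bilabial→alveolar), same voicing; total 3. Next closest is /p/ at distance 5.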